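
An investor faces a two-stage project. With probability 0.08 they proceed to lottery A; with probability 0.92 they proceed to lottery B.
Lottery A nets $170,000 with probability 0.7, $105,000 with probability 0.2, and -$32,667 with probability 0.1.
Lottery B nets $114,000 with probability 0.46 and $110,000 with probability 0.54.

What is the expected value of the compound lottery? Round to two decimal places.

EV(A) = 0.7 × 170000 + 0.2 × 105000 + 0.1 × (-32667) = 119000 + 21000 − 3266.7 = 136733.3
EV(B) = 0.46 × 114000 + 0.54 × 110000 = 52440 + 59400 = 111840
Overall = 0.08 × 136733.3 + 0.92 × 111840 = 10938.664 + 102892.8 = 113831.464

$113,831.46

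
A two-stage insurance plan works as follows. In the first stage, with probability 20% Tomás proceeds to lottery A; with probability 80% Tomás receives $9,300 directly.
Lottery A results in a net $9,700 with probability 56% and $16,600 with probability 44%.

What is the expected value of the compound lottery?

EV(A) = 0.56 × 9700 + 0.44 × 16600 = 5432 + 7304 = 12736
Branch B: 9300 (certain)
Overall = 0.2 × 12736 + 0.8 × 9300 = 2547.2 + 7440 = 9987.2

$9,987.20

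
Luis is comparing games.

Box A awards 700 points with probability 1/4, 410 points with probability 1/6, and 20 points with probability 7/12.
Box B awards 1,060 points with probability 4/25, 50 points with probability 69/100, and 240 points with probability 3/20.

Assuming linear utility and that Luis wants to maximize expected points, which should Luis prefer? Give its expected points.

Box A (255 points)

Box A = 1/4 × 700 + 1/6 × 410 + 7/12 × 20 = 175 + 68.3333 + 11.6667 = 255
Box B = 4/25 × 1060 + 69/100 × 50 + 3/20 × 240 = 169.6 + 34.5 + 36 = 240.1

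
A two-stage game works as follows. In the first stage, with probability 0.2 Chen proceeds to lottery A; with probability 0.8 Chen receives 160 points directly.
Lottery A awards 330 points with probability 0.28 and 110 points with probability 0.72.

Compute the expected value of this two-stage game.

EV(A) = 0.28 × 330 + 0.72 × 110 = 92.4 + 79.2 = 171.6
Branch B: 160 (certain)
Overall = 0.2 × 171.6 + 0.8 × 160 = 34.32 + 128 = 162.32

162.32 points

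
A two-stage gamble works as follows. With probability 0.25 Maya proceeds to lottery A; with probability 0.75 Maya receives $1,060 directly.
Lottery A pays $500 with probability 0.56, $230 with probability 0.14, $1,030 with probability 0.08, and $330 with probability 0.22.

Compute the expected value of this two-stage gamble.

$911.80

EV(A) = 0.56 × 500 + 0.14 × 230 + 0.08 × 1030 + 0.22 × 330 = 280 + 32.2 + 82.4 + 72.6 = 467.2
Branch B: 1060 (certain)
Overall = 0.25 × 467.2 + 0.75 × 1060 = 116.8 + 795 = 911.8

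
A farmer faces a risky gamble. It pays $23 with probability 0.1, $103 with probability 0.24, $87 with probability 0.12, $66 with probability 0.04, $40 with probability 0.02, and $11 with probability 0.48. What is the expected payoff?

$46.18

EV = 0.1 × 23 + 0.24 × 103 + 0.12 × 87 + 0.04 × 66 + 0.02 × 40 + 0.48 × 11 = 2.3 + 24.72 + 10.44 + 2.64 + 0.8 + 5.28 = 46.18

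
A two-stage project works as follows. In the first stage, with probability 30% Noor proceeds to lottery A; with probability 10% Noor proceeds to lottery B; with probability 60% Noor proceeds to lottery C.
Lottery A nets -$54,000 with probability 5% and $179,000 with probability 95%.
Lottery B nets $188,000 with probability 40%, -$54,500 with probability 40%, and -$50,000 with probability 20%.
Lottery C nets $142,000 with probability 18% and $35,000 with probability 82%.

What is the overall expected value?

$87,101

EV(A) = 0.05 × (-54000) + 0.95 × 179000 = -2700 + 170050 = 167350
EV(B) = 0.4 × 188000 + 0.4 × (-54500) + 0.2 × (-50000) = 75200 − 21800 − 10000 = 43400
EV(C) = 0.18 × 142000 + 0.82 × 35000 = 25560 + 28700 = 54260
Overall = 0.3 × 167350 + 0.1 × 43400 + 0.6 × 54260 = 50205 + 4340 + 32556 = 87101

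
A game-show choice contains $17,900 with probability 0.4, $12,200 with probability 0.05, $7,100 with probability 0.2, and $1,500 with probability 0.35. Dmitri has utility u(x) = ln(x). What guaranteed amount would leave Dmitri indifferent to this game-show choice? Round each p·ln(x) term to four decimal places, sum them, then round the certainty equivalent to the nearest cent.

E[u] = 0.4·ln(17900) + 0.05·ln(12200) + 0.2·ln(7100) + 0.35·ln(1500) = 3.9170 + 0.4705 + 1.7736 + 2.5596 = 8.7207
CE = e^8.7207 ≈ 6128.47

$6,128.47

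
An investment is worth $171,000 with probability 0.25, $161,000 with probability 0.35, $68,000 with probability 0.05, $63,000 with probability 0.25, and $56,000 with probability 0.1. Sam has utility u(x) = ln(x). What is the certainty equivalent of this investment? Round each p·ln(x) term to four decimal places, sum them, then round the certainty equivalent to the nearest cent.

$111,413.08

E[u] = 0.25·ln(171000) + 0.35·ln(161000) + 0.05·ln(68000) + 0.25·ln(63000) + 0.1·ln(56000) = 3.0124 + 4.1962 + 0.5564 + 2.7627 + 1.0933 = 11.6210
CE = e^11.6210 ≈ 111413.08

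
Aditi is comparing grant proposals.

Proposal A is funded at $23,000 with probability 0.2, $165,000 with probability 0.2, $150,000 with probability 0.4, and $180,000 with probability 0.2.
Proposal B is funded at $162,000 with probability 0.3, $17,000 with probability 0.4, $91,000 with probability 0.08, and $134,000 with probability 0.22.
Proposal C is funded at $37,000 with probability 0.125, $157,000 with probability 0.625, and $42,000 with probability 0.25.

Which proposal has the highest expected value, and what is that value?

Proposal A ($133,600)

Proposal A = 0.2 × 23000 + 0.2 × 165000 + 0.4 × 150000 + 0.2 × 180000 = 4600 + 33000 + 60000 + 36000 = 133600
Proposal B = 0.3 × 162000 + 0.4 × 17000 + 0.08 × 91000 + 0.22 × 134000 = 48600 + 6800 + 7280 + 29480 = 92160
Proposal C = 0.125 × 37000 + 0.625 × 157000 + 0.25 × 42000 = 4625 + 98125 + 10500 = 113250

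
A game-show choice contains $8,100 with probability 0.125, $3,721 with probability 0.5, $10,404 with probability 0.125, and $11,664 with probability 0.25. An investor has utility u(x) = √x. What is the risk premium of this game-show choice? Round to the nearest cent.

E[u] = 0.125·√8100 + 0.5·√3721 + 0.125·√10404 + 0.25·√11664 = 0.125·90 + 0.5·61 + 0.125·102 + 0.25·108 = 81.5
CE = (81.5)² = 6642.25
Risk premium = EV − CE = 7089.5 − 6642.25 = 447.25

$447.25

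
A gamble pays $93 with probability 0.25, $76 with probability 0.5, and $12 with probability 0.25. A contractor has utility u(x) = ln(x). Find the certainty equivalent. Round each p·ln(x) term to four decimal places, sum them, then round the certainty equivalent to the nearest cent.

$50.39

E[u] = 0.25·ln(93) + 0.5·ln(76) + 0.25·ln(12) = 1.1331 + 2.1654 + 0.6212 = 3.9197
CE = e^3.9197 ≈ 50.39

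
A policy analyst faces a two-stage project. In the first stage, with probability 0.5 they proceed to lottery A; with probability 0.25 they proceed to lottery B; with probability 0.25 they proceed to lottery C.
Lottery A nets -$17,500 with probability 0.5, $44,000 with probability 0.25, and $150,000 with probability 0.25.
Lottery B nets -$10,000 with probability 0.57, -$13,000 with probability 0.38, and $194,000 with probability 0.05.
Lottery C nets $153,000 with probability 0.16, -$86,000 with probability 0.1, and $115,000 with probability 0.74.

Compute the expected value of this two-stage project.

$44,885

EV(A) = 0.5 × (-17500) + 0.25 × 44000 + 0.25 × 150000 = -8750 + 11000 + 37500 = 39750
EV(B) = 0.57 × (-10000) + 0.38 × (-13000) + 0.05 × 194000 = -5700 − 4940 + 9700 = -940
EV(C) = 0.16 × 153000 + 0.1 × (-86000) + 0.74 × 115000 = 24480 − 8600 + 85100 = 100980
Overall = 0.5 × 39750 + 0.25 × (-940) + 0.25 × 100980 = 19875 − 235 + 25245 = 44885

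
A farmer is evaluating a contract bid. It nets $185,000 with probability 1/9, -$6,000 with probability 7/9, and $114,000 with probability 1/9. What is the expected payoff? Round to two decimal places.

$28,555.56

EV = 1/9 × 185000 + 7/9 × (-6000) + 1/9 × 114000 = 20555.5556 − 4666.6667 + 12666.6667 = 28555.5556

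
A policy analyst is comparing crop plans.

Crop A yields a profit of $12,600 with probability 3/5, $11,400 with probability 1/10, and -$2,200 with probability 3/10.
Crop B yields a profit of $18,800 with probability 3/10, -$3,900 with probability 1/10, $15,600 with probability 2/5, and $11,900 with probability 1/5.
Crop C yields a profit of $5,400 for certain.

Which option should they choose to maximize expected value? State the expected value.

Crop A = 3/5 × 12600 + 1/10 × 11400 + 3/10 × (-2200) = 7560 + 1140 − 660 = 8040
Crop B = 3/10 × 18800 + 1/10 × (-3900) + 2/5 × 15600 + 1/5 × 11900 = 5640 − 390 + 6240 + 2380 = 13870
Crop C: 5400 (certain)

Crop B ($13,870)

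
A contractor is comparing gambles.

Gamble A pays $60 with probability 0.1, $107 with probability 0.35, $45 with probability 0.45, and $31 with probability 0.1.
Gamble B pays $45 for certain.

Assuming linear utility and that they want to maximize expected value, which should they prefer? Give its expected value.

Gamble A ($66.80)

Gamble A = 0.1 × 60 + 0.35 × 107 + 0.45 × 45 + 0.1 × 31 = 6 + 37.45 + 20.25 + 3.1 = 66.8
Gamble B: 45 (certain)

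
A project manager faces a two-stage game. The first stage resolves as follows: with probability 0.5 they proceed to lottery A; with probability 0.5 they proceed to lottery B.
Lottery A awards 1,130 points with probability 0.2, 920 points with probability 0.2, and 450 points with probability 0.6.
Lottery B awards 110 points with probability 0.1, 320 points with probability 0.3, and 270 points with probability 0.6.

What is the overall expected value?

EV(A) = 0.2 × 1130 + 0.2 × 920 + 0.6 × 450 = 226 + 184 + 270 = 680
EV(B) = 0.1 × 110 + 0.3 × 320 + 0.6 × 270 = 11 + 96 + 162 = 269
Overall = 0.5 × 680 + 0.5 × 269 = 340 + 134.5 = 474.5

474.5 points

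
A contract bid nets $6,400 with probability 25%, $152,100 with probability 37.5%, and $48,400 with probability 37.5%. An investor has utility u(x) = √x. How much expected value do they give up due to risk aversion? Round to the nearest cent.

E[u] = 0.25·√6400 + 0.375·√152100 + 0.375·√48400 = 0.25·80 + 0.375·390 + 0.375·220 = 248.75
CE = (248.75)² = 61876.5625
Risk premium = EV − CE = 76787.5 − 61876.5625 = 14910.9375

$14,910.94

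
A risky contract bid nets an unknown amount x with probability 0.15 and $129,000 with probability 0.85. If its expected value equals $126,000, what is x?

0.15·x + 0.85·129000 = 126000
0.15·x = 126000 − 109650 = 16350
x = 16350 / 0.15 = 109000

x = $109,000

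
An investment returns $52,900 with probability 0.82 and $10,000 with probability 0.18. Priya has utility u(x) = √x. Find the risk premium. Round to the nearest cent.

$2,494.44

E[u] = 0.82·√52900 + 0.18·√10000 = 0.82·230 + 0.18·100 = 206.6
CE = (206.6)² = 42683.56
Risk premium = EV − CE = 45178 − 42683.56 = 2494.44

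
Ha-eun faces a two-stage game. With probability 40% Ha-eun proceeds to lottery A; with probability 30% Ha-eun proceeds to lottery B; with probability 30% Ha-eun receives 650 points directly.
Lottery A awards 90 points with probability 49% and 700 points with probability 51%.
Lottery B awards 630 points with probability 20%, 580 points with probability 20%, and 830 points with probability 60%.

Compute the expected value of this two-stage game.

577.44 points

EV(A) = 0.49 × 90 + 0.51 × 700 = 44.1 + 357 = 401.1
EV(B) = 0.2 × 630 + 0.2 × 580 + 0.6 × 830 = 126 + 116 + 498 = 740
Branch C: 650 (certain)
Overall = 0.4 × 401.1 + 0.3 × 740 + 0.3 × 650 = 160.44 + 222 + 195 = 577.44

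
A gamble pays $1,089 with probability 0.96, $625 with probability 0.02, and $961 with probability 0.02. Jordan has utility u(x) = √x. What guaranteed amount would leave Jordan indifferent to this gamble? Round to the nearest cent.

$1,075.84

E[u] = 0.96·√1089 + 0.02·√625 + 0.02·√961 = 0.96·33 + 0.02·25 + 0.02·31 = 32.8
CE = (32.8)² = 1075.84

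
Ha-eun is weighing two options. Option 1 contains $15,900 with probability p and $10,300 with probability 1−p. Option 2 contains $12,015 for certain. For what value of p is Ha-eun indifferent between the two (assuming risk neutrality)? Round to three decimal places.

p = 0.306

p·15900 + (1−p)·10300 = 12015
5600p + 10300 = 12015
p = (12015 − 10300) / 5600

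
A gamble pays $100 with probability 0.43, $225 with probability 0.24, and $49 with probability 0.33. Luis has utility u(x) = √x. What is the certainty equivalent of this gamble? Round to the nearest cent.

E[u] = 0.43·√100 + 0.24·√225 + 0.33·√49 = 0.43·10 + 0.24·15 + 0.33·7 = 10.21
CE = (10.21)² = 104.2441

$104.24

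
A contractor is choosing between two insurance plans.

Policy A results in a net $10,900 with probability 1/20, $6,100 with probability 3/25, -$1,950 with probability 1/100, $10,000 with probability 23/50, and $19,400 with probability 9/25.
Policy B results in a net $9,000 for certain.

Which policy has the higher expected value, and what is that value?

Policy A = 1/20 × 10900 + 3/25 × 6100 + 1/100 × (-1950) + 23/50 × 10000 + 9/25 × 19400 = 545 + 732 − 19.5 + 4600 + 6984 = 12841.5
Policy B: 9000 (certain)

Policy A ($12,841.50)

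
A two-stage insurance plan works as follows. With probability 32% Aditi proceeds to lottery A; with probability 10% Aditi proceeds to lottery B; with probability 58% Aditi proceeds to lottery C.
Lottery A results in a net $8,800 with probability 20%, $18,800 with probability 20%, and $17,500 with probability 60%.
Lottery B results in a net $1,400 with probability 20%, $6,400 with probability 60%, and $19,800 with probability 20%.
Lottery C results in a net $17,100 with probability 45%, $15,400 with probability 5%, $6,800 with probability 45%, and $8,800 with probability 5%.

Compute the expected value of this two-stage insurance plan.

EV(A) = 0.2 × 8800 + 0.2 × 18800 + 0.6 × 17500 = 1760 + 3760 + 10500 = 16020
EV(B) = 0.2 × 1400 + 0.6 × 6400 + 0.2 × 19800 = 280 + 3840 + 3960 = 8080
EV(C) = 0.45 × 17100 + 0.05 × 15400 + 0.45 × 6800 + 0.05 × 8800 = 7695 + 770 + 3060 + 440 = 11965
Overall = 0.32 × 16020 + 0.1 × 8080 + 0.58 × 11965 = 5126.4 + 808 + 6939.7 = 12874.1

$12,874.10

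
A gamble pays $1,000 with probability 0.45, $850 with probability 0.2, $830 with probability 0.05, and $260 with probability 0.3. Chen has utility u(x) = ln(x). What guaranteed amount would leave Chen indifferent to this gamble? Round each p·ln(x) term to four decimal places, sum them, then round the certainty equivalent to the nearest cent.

$640.21

E[u] = 0.45·ln(1000) + 0.2·ln(850) + 0.05·ln(830) + 0.3·ln(260) = 3.1085 + 1.3490 + 0.3361 + 1.6682 = 6.4618
CE = e^6.4618 ≈ 640.21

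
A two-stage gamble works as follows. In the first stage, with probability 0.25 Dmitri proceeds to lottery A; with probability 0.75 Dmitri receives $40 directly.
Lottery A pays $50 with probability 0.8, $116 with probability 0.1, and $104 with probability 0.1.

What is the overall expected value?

$45.50

EV(A) = 0.8 × 50 + 0.1 × 116 + 0.1 × 104 = 40 + 11.6 + 10.4 = 62
Branch B: 40 (certain)
Overall = 0.25 × 62 + 0.75 × 40 = 15.5 + 30 = 45.5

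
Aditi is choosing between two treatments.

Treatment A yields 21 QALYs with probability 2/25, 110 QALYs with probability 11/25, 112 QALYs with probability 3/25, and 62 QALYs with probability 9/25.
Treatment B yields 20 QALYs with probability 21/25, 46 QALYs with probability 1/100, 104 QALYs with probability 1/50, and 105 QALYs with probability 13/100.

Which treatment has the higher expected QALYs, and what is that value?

Treatment A = 2/25 × 21 + 11/25 × 110 + 3/25 × 112 + 9/25 × 62 = 1.68 + 48.4 + 13.44 + 22.32 = 85.84
Treatment B = 21/25 × 20 + 1/100 × 46 + 1/50 × 104 + 13/100 × 105 = 16.8 + 0.46 + 2.08 + 13.65 = 32.99

Treatment A (85.84 QALYs)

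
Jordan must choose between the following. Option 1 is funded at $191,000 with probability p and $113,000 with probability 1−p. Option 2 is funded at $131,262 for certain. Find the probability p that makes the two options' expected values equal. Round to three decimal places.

p = 0.234

p·191000 + (1−p)·113000 = 131262
78000p + 113000 = 131262
p = (131262 − 113000) / 78000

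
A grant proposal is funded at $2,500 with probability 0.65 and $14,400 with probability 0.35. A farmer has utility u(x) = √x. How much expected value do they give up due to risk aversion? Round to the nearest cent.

E[u] = 0.65·√2500 + 0.35·√14400 = 0.65·50 + 0.35·120 = 74.5
CE = (74.5)² = 5550.25
Risk premium = EV − CE = 6665 − 5550.25 = 1114.75

$1,114.75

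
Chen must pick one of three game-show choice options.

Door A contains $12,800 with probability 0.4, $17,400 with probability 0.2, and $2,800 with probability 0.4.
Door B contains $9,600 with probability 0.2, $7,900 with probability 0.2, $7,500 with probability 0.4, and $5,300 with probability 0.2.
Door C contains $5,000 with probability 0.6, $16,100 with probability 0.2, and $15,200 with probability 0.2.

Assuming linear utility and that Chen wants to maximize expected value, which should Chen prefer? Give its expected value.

Door A ($9,720)

Door A = 0.4 × 12800 + 0.2 × 17400 + 0.4 × 2800 = 5120 + 3480 + 1120 = 9720
Door B = 0.2 × 9600 + 0.2 × 7900 + 0.4 × 7500 + 0.2 × 5300 = 1920 + 1580 + 3000 + 1060 = 7560
Door C = 0.6 × 5000 + 0.2 × 16100 + 0.2 × 15200 = 3000 + 3220 + 3040 = 9260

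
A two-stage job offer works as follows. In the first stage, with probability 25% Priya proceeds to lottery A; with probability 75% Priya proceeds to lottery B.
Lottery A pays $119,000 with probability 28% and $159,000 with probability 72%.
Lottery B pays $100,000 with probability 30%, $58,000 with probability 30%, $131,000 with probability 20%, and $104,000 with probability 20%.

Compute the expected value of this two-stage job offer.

EV(A) = 0.28 × 119000 + 0.72 × 159000 = 33320 + 114480 = 147800
EV(B) = 0.3 × 100000 + 0.3 × 58000 + 0.2 × 131000 + 0.2 × 104000 = 30000 + 17400 + 26200 + 20800 = 94400
Overall = 0.25 × 147800 + 0.75 × 94400 = 36950 + 70800 = 107750

$107,750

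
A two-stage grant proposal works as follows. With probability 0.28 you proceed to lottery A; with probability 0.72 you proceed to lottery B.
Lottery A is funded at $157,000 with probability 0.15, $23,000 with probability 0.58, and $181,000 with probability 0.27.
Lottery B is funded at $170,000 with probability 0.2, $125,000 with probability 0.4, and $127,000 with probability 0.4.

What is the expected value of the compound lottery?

$121,068.80

EV(A) = 0.15 × 157000 + 0.58 × 23000 + 0.27 × 181000 = 23550 + 13340 + 48870 = 85760
EV(B) = 0.2 × 170000 + 0.4 × 125000 + 0.4 × 127000 = 34000 + 50000 + 50800 = 134800
Overall = 0.28 × 85760 + 0.72 × 134800 = 24012.8 + 97056 = 121068.8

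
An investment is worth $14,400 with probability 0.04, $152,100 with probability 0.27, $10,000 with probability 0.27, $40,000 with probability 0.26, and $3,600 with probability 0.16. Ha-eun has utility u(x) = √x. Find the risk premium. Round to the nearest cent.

E[u] = 0.04·√14400 + 0.27·√152100 + 0.27·√10000 + 0.26·√40000 + 0.16·√3600 = 0.04·120 + 0.27·390 + 0.27·100 + 0.26·200 + 0.16·60 = 198.7
CE = (198.7)² = 39481.69
Risk premium = EV − CE = 55319 − 39481.69 = 15837.31

$15,837.31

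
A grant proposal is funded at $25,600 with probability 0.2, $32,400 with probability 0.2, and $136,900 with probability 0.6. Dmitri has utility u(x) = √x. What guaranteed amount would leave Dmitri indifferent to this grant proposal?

E[u] = 0.2·√25600 + 0.2·√32400 + 0.6·√136900 = 0.2·160 + 0.2·180 + 0.6·370 = 290
CE = (290)² = 84100

$84,100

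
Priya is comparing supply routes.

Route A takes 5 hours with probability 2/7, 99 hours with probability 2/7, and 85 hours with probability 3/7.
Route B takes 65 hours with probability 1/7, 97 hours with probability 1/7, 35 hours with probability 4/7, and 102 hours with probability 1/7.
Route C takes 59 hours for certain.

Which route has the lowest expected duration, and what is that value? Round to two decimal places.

Route B (57.71 hours)

Route A = 2/7 × 5 + 2/7 × 99 + 3/7 × 85 = 1.4286 + 28.2857 + 36.4286 = 66.1429
Route B = 1/7 × 65 + 1/7 × 97 + 4/7 × 35 + 1/7 × 102 = 9.2857 + 13.8571 + 20 + 14.5714 = 57.7143
Route C: 59 (certain)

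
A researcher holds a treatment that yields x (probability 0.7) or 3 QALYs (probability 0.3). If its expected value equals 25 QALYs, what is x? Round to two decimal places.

x = 34.43 QALYs

0.7·x + 0.3·3 = 25
0.7·x = 25 − 0.9 = 24.1
x = 24.1 / 0.7 = 34.4286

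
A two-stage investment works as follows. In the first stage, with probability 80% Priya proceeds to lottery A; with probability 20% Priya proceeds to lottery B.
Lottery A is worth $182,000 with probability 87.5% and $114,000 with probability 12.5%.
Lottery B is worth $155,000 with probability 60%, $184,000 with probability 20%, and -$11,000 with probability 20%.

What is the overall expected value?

EV(A) = 0.875 × 182000 + 0.125 × 114000 = 159250 + 14250 = 173500
EV(B) = 0.6 × 155000 + 0.2 × 184000 + 0.2 × (-11000) = 93000 + 36800 − 2200 = 127600
Overall = 0.8 × 173500 + 0.2 × 127600 = 138800 + 25520 = 164320

$164,320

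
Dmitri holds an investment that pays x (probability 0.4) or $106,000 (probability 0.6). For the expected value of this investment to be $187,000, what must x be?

0.4·x + 0.6·106000 = 187000
0.4·x = 187000 − 63600 = 123400
x = 123400 / 0.4 = 308500

x = $308,500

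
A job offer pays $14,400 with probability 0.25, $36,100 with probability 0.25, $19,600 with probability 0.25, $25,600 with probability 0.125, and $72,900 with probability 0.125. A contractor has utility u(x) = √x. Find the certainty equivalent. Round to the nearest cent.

E[u] = 0.25·√14400 + 0.25·√36100 + 0.25·√19600 + 0.125·√25600 + 0.125·√72900 = 0.25·120 + 0.25·190 + 0.25·140 + 0.125·160 + 0.125·270 = 166.25
CE = (166.25)² = 27639.0625

$27,639.06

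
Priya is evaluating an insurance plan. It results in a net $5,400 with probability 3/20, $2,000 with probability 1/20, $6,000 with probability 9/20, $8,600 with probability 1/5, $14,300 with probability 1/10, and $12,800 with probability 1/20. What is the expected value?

EV = 3/20 × 5400 + 1/20 × 2000 + 9/20 × 6000 + 1/5 × 8600 + 1/10 × 14300 + 1/20 × 12800 = 810 + 100 + 2700 + 1720 + 1430 + 640 = 7400

$7,400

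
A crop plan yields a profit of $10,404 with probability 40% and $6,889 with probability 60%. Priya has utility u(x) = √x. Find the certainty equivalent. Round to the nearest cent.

$8,208.36

E[u] = 0.4·√10404 + 0.6·√6889 = 0.4·102 + 0.6·83 = 90.6
CE = (90.6)² = 8208.36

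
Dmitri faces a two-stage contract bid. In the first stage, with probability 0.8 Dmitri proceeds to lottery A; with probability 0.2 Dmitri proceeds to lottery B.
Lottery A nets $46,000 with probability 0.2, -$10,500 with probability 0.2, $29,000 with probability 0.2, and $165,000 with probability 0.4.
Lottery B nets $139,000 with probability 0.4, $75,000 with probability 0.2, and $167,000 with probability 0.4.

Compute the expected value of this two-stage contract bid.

$90,600

EV(A) = 0.2 × 46000 + 0.2 × (-10500) + 0.2 × 29000 + 0.4 × 165000 = 9200 − 2100 + 5800 + 66000 = 78900
EV(B) = 0.4 × 139000 + 0.2 × 75000 + 0.4 × 167000 = 55600 + 15000 + 66800 = 137400
Overall = 0.8 × 78900 + 0.2 × 137400 = 63120 + 27480 = 90600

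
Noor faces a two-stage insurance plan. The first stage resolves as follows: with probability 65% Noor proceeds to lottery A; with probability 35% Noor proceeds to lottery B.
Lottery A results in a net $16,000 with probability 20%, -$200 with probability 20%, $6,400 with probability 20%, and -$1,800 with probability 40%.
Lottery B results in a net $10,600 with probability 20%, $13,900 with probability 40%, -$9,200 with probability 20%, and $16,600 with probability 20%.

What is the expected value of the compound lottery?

$5,624

EV(A) = 0.2 × 16000 + 0.2 × (-200) + 0.2 × 6400 + 0.4 × (-1800) = 3200 − 40 + 1280 − 720 = 3720
EV(B) = 0.2 × 10600 + 0.4 × 13900 + 0.2 × (-9200) + 0.2 × 16600 = 2120 + 5560 − 1840 + 3320 = 9160
Overall = 0.65 × 3720 + 0.35 × 9160 = 2418 + 3206 = 5624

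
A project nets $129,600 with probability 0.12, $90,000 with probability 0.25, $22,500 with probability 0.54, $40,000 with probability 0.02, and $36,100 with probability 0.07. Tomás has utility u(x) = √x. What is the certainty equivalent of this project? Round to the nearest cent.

$46,872.25

E[u] = 0.12·√129600 + 0.25·√90000 + 0.54·√22500 + 0.02·√40000 + 0.07·√36100 = 0.12·360 + 0.25·300 + 0.54·150 + 0.02·200 + 0.07·190 = 216.5
CE = (216.5)² = 46872.25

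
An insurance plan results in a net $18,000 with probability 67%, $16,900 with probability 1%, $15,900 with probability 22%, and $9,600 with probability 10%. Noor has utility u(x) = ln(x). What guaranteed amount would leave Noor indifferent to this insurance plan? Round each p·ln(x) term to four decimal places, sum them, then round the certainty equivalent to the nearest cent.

$16,438.81

E[u] = 0.67·ln(18000) + 0.01·ln(16900) + 0.22·ln(15900) + 0.1·ln(9600) = 6.5647 + 0.0974 + 2.1283 + 0.9170 = 9.7074
CE = e^9.7074 ≈ 16438.81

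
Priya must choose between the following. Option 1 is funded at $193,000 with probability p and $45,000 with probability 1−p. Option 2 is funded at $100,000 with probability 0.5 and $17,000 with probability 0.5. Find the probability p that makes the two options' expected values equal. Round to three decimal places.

EV(Option 2) = 0.5 × 100000 + 0.5 × 17000 = 50000 + 8500 = 58500
p·193000 + (1−p)·45000 = 58500
148000p + 45000 = 58500
p = (58500 − 45000) / 148000

p = 0.091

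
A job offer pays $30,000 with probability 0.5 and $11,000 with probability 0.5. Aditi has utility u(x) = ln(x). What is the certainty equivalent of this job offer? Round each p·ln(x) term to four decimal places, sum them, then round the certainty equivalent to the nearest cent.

E[u] = 0.5·ln(30000) + 0.5·ln(11000) = 5.1545 + 4.6528 = 9.8073
CE = e^9.8073 ≈ 18165.87

$18,165.87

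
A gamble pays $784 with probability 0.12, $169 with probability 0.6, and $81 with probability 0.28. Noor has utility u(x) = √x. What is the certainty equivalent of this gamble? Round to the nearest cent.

$187.14

E[u] = 0.12·√784 + 0.6·√169 + 0.28·√81 = 0.12·28 + 0.6·13 + 0.28·9 = 13.68
CE = (13.68)² = 187.1424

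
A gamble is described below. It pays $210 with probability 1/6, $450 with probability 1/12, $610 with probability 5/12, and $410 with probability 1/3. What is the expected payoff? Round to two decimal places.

$463.33

EV = 1/6 × 210 + 1/12 × 450 + 5/12 × 610 + 1/3 × 410 = 35 + 37.5 + 254.1667 + 136.6667 = 463.3333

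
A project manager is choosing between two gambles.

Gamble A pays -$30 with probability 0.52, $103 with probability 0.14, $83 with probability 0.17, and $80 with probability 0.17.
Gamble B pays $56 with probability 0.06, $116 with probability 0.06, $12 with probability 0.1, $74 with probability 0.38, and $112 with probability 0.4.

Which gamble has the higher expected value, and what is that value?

Gamble A = 0.52 × (-30) + 0.14 × 103 + 0.17 × 83 + 0.17 × 80 = -15.6 + 14.42 + 14.11 + 13.6 = 26.53
Gamble B = 0.06 × 56 + 0.06 × 116 + 0.1 × 12 + 0.38 × 74 + 0.4 × 112 = 3.36 + 6.96 + 1.2 + 28.12 + 44.8 = 84.44

Gamble B ($84.44)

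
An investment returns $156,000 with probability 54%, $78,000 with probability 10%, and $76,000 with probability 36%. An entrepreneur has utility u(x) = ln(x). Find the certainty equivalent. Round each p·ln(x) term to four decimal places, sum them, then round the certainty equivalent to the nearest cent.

$112,352.89

E[u] = 0.54·ln(156000) + 0.1·ln(78000) + 0.36·ln(76000) = 6.4571 + 1.1264 + 4.0459 = 11.6294
CE = e^11.6294 ≈ 112352.89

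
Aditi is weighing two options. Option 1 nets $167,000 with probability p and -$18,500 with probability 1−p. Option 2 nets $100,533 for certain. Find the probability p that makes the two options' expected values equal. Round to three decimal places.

p·167000 + (1−p)·(-18500) = 100533
185500p − 18500 = 100533
p = (100533 + 18500) / 185500

p = 0.642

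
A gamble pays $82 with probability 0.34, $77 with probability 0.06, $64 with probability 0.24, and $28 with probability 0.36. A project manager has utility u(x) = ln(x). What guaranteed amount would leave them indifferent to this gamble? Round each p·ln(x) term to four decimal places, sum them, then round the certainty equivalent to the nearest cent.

$52.28

E[u] = 0.34·ln(82) + 0.06·ln(77) + 0.24·ln(64) + 0.36·ln(28) = 1.4983 + 0.2606 + 0.9981 + 1.1996 = 3.9566
CE = e^3.9566 ≈ 52.28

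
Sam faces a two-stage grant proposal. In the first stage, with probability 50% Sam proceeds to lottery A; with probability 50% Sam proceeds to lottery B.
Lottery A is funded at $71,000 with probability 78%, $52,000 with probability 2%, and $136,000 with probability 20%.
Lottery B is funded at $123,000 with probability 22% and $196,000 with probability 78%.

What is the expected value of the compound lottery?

EV(A) = 0.78 × 71000 + 0.02 × 52000 + 0.2 × 136000 = 55380 + 1040 + 27200 = 83620
EV(B) = 0.22 × 123000 + 0.78 × 196000 = 27060 + 152880 = 179940
Overall = 0.5 × 83620 + 0.5 × 179940 = 41810 + 89970 = 131780

$131,780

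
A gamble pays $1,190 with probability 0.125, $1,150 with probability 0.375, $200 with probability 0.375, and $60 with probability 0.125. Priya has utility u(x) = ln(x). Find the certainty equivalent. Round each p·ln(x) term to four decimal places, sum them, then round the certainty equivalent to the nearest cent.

$414.35

E[u] = 0.125·ln(1190) + 0.375·ln(1150) + 0.375·ln(200) + 0.125·ln(60) = 0.8852 + 2.6428 + 1.9869 + 0.5118 = 6.0267
CE = e^6.0267 ≈ 414.35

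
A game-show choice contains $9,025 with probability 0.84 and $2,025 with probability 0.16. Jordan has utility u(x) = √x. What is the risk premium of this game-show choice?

$336

E[u] = 0.84·√9025 + 0.16·√2025 = 0.84·95 + 0.16·45 = 87
CE = (87)² = 7569
Risk premium = EV − CE = 7905 − 7569 = 336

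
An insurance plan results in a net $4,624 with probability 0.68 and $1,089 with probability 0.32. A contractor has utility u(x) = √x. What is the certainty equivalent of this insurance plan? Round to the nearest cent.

$3,226.24

E[u] = 0.68·√4624 + 0.32·√1089 = 0.68·68 + 0.32·33 = 56.8
CE = (56.8)² = 3226.24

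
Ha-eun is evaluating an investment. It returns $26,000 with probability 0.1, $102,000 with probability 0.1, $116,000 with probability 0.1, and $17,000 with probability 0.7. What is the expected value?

EV = 0.1 × 26000 + 0.1 × 102000 + 0.1 × 116000 + 0.7 × 17000 = 2600 + 10200 + 11600 + 11900 = 36300

$36,300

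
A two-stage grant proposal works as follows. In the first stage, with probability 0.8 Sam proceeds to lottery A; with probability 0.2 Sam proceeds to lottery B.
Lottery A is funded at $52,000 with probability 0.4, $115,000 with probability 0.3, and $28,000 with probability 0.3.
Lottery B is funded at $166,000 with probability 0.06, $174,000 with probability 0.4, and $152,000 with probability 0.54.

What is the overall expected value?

$83,288

EV(A) = 0.4 × 52000 + 0.3 × 115000 + 0.3 × 28000 = 20800 + 34500 + 8400 = 63700
EV(B) = 0.06 × 166000 + 0.4 × 174000 + 0.54 × 152000 = 9960 + 69600 + 82080 = 161640
Overall = 0.8 × 63700 + 0.2 × 161640 = 50960 + 32328 = 83288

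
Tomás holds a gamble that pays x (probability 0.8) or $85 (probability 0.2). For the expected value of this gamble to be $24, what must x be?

0.8·x + 0.2·85 = 24
0.8·x = 24 − 17 = 7
x = 7 / 0.8 = 8.75

x = $8.75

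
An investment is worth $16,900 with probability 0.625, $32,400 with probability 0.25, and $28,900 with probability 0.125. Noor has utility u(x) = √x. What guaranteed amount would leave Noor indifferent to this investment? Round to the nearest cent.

E[u] = 0.625·√16900 + 0.25·√32400 + 0.125·√28900 = 0.625·130 + 0.25·180 + 0.125·170 = 147.5
CE = (147.5)² = 21756.25

$21,756.25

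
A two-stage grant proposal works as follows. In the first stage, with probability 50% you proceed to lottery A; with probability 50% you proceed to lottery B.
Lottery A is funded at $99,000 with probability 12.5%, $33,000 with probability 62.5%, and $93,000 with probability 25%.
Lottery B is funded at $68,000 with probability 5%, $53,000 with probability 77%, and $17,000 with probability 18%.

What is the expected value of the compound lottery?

$51,760

EV(A) = 0.125 × 99000 + 0.625 × 33000 + 0.25 × 93000 = 12375 + 20625 + 23250 = 56250
EV(B) = 0.05 × 68000 + 0.77 × 53000 + 0.18 × 17000 = 3400 + 40810 + 3060 = 47270
Overall = 0.5 × 56250 + 0.5 × 47270 = 28125 + 23635 = 51760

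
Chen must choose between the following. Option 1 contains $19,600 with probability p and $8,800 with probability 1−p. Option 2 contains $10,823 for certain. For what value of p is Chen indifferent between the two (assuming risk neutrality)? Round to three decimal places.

p·19600 + (1−p)·8800 = 10823
10800p + 8800 = 10823
p = (10823 − 8800) / 10800

p = 0.187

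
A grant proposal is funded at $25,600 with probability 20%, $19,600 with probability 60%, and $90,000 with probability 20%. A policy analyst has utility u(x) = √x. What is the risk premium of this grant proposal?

$3,904

E[u] = 0.2·√25600 + 0.6·√19600 + 0.2·√90000 = 0.2·160 + 0.6·140 + 0.2·300 = 176
CE = (176)² = 30976
Risk premium = EV − CE = 34880 − 30976 = 3904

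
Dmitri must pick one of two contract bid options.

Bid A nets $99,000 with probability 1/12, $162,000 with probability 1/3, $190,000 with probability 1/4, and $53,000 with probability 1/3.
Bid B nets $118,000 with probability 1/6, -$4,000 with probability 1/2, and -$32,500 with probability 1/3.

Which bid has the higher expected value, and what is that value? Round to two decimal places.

Bid A = 1/12 × 99000 + 1/3 × 162000 + 1/4 × 190000 + 1/3 × 53000 = 8250 + 54000 + 47500 + 17666.6667 = 127416.6667
Bid B = 1/6 × 118000 + 1/2 × (-4000) + 1/3 × (-32500) = 19666.6667 − 2000 − 10833.3333 = 6833.3333

Bid A ($127,416.67)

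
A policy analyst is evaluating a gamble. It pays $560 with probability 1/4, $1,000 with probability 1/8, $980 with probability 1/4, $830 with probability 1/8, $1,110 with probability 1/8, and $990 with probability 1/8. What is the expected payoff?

$876.25

EV = 1/4 × 560 + 1/8 × 1000 + 1/4 × 980 + 1/8 × 830 + 1/8 × 1110 + 1/8 × 990 = 140 + 125 + 245 + 103.75 + 138.75 + 123.75 = 876.25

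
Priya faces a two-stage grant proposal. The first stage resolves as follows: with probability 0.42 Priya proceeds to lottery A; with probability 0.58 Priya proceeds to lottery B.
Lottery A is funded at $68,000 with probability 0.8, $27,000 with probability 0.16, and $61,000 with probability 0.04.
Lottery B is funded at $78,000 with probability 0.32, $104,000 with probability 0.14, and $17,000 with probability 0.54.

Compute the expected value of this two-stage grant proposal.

EV(A) = 0.8 × 68000 + 0.16 × 27000 + 0.04 × 61000 = 54400 + 4320 + 2440 = 61160
EV(B) = 0.32 × 78000 + 0.14 × 104000 + 0.54 × 17000 = 24960 + 14560 + 9180 = 48700
Overall = 0.42 × 61160 + 0.58 × 48700 = 25687.2 + 28246 = 53933.2

$53,933.20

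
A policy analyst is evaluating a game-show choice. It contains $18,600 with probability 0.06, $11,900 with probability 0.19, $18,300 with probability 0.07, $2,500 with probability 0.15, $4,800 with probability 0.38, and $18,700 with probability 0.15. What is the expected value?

$9,662

EV = 0.06 × 18600 + 0.19 × 11900 + 0.07 × 18300 + 0.15 × 2500 + 0.38 × 4800 + 0.15 × 18700 = 1116 + 2261 + 1281 + 375 + 1824 + 2805 = 9662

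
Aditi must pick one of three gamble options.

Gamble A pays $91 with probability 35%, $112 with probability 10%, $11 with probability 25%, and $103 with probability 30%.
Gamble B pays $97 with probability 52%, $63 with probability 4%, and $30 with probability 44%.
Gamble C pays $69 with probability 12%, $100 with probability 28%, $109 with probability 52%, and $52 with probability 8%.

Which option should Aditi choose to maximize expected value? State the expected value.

Gamble C ($97.12)

Gamble A = 0.35 × 91 + 0.1 × 112 + 0.25 × 11 + 0.3 × 103 = 31.85 + 11.2 + 2.75 + 30.9 = 76.7
Gamble B = 0.52 × 97 + 0.04 × 63 + 0.44 × 30 = 50.44 + 2.52 + 13.2 = 66.16
Gamble C = 0.12 × 69 + 0.28 × 100 + 0.52 × 109 + 0.08 × 52 = 8.28 + 28 + 56.68 + 4.16 = 97.12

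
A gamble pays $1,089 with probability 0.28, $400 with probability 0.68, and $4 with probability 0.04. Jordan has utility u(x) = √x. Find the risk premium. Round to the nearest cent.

$51.75

E[u] = 0.28·√1089 + 0.68·√400 + 0.04·√4 = 0.28·33 + 0.68·20 + 0.04·2 = 22.92
CE = (22.92)² = 525.3264
Risk premium = EV − CE = 577.08 − 525.3264 = 51.7536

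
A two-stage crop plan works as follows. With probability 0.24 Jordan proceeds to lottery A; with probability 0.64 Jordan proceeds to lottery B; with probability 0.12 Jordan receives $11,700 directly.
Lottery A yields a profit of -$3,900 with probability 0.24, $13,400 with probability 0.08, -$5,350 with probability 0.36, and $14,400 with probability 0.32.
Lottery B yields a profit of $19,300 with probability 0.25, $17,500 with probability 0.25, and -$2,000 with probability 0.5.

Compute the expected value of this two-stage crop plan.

$7,328.32

EV(A) = 0.24 × (-3900) + 0.08 × 13400 + 0.36 × (-5350) + 0.32 × 14400 = -936 + 1072 − 1926 + 4608 = 2818
EV(B) = 0.25 × 19300 + 0.25 × 17500 + 0.5 × (-2000) = 4825 + 4375 − 1000 = 8200
Branch C: 11700 (certain)
Overall = 0.24 × 2818 + 0.64 × 8200 + 0.12 × 11700 = 676.32 + 5248 + 1404 = 7328.32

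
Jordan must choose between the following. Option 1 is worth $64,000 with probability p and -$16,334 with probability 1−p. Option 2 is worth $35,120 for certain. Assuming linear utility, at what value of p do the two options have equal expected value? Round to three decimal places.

p = 0.641

p·64000 + (1−p)·(-16334) = 35120
80334p − 16334 = 35120
p = (35120 + 16334) / 80334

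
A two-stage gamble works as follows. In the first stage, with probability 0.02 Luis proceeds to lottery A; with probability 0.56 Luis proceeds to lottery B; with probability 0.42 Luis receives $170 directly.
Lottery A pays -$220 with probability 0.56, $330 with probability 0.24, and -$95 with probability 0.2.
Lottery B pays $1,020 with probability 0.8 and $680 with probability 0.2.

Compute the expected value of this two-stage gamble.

$603.26

EV(A) = 0.56 × (-220) + 0.24 × 330 + 0.2 × (-95) = -123.2 + 79.2 − 19 = -63
EV(B) = 0.8 × 1020 + 0.2 × 680 = 816 + 136 = 952
Branch C: 170 (certain)
Overall = 0.02 × (-63) + 0.56 × 952 + 0.42 × 170 = -1.26 + 533.12 + 71.4 = 603.26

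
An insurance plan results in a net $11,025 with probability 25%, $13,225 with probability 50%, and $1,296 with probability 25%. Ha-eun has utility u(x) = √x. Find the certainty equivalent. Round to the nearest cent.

$8,602.56

E[u] = 0.25·√11025 + 0.5·√13225 + 0.25·√1296 = 0.25·105 + 0.5·115 + 0.25·36 = 92.75
CE = (92.75)² = 8602.5625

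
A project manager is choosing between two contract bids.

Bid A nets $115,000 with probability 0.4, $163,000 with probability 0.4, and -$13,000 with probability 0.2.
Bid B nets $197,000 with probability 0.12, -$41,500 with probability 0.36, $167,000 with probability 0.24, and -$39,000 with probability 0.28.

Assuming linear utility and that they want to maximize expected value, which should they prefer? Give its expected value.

Bid A = 0.4 × 115000 + 0.4 × 163000 + 0.2 × (-13000) = 46000 + 65200 − 2600 = 108600
Bid B = 0.12 × 197000 + 0.36 × (-41500) + 0.24 × 167000 + 0.28 × (-39000) = 23640 − 14940 + 40080 − 10920 = 37860

Bid A ($108,600)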